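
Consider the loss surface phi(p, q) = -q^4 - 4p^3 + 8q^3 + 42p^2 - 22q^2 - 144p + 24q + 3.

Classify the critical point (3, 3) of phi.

saddle point

The mixed partial ∂²phi/∂p∂q is 0, so the Hessian at any point is diag(phi_pp, phi_qq) = diag(12(-2p + 7), 4(-3q^2 + 12q - 11)).
At (3, 3): H = diag(12, -8).
The eigenvalues have opposite signs, so H is indefinite: a saddle point.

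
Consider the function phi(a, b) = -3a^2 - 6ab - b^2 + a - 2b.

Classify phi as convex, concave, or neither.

phi is quadratic, so its Hessian is the constant matrix H = [[-6, -6], [-6, -2]].
det(H) = -24, tr(H) = -8.
det(H) < 0, so H is indefinite: neither convex nor concave.

neither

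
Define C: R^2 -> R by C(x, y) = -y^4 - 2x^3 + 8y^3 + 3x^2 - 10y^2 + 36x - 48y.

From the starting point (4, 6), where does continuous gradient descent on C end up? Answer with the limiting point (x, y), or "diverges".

C is separable, so gradient descent decouples: x follows -∂C/∂x, y follows -∂C/∂y.
∂C/∂x = -6(x - 3)(x + 2); at x=4 this is -36, so x increases.
∂C/∂y = -4(y - 4)(y - 3)(y + 1); at y=6 this is -168, so y increases.
The x-coordinate has no critical point in that direction and runs off to infinity.

diverges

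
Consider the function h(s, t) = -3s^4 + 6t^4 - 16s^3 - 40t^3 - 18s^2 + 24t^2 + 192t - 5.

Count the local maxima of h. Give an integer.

2

h separates as a function of s plus a function of t, so ∇h=0 decouples.
∂h/∂s = -12s(s + 1)(s + 3) = 0 at s ∈ {-3, -1, 0}; ∂h/∂t = 24(t - 4)(t - 2)(t + 1) = 0 at t ∈ {-1, 2, 4}.
The Hessian is diagonal: diag(h_ss, h_tt). Second derivatives: h_ss(-3)=-72, h_ss(-1)=24, h_ss(0)=-36; h_tt(-1)=360, h_tt(2)=-144, h_tt(4)=240.
Local maxima occur where both diagonal entries negative: (-3, 2), (0, 2). Count: 2.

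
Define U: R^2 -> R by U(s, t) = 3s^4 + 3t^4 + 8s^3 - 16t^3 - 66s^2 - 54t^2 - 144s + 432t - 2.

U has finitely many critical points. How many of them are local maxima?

U separates as a function of s plus a function of t, so ∇U=0 decouples.
∂U/∂s = 12(s - 3)(s + 1)(s + 4) = 0 at s ∈ {-4, -1, 3}; ∂U/∂t = 12(t - 4)(t - 3)(t + 3) = 0 at t ∈ {-3, 3, 4}.
The Hessian is diagonal: diag(U_ss, U_tt). Second derivatives: U_ss(-4)=252, U_ss(-1)=-144, U_ss(3)=336; U_tt(-3)=504, U_tt(3)=-72, U_tt(4)=84.
Local maxima occur where both diagonal entries negative: (-1, 3). Count: 1.

1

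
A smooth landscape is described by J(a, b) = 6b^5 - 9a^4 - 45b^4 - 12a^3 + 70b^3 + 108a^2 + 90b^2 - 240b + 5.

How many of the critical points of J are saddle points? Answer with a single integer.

6

J separates as a function of a plus a function of b, so ∇J=0 decouples.
∂J/∂a = -36a(a - 2)(a + 3) = 0 at a ∈ {-3, 0, 2}; ∂J/∂b = 30(b - 4)(b - 2)(b - 1)(b + 1) = 0 at b ∈ {-1, 1, 2, 4}.
The Hessian is diagonal: diag(J_aa, J_bb). Second derivatives: J_aa(-3)=-540, J_aa(0)=216, J_aa(2)=-360; J_bb(-1)=-900, J_bb(1)=180, J_bb(2)=-180, J_bb(4)=900.
Saddle points occur where the two diagonal entries have opposite signs: (-3, 1), (-3, 4), (0, -1), (0, 2), (2, 1), (2, 4). Count: 6.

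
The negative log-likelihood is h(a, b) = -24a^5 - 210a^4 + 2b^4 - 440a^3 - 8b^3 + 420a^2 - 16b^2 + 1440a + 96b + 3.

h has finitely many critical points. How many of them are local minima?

4

h separates as a function of a plus a function of b, so ∇h=0 decouples.
∂h/∂a = -120(a - 1)(a + 1)(a + 3)(a + 4) = 0 at a ∈ {-4, -3, -1, 1}; ∂h/∂b = 8(b - 3)(b - 2)(b + 2) = 0 at b ∈ {-2, 2, 3}.
The Hessian is diagonal: diag(h_aa, h_bb). Second derivatives: h_aa(-4)=1800, h_aa(-3)=-960, h_aa(-1)=1440, h_aa(1)=-4800; h_bb(-2)=160, h_bb(2)=-32, h_bb(3)=40.
Local minima occur where both diagonal entries positive: (-4, -2), (-4, 3), (-1, -2), (-1, 3). Count: 4.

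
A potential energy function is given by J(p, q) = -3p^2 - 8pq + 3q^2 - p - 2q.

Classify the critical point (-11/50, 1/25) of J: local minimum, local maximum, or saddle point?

saddle point

The Hessian of J is constant: H = [[-6, -8], [-8, 6]].
det(H) = (-6)·6 − (-8)² = -100.
Since det(H) < 0, H is indefinite and the critical point is a saddle point.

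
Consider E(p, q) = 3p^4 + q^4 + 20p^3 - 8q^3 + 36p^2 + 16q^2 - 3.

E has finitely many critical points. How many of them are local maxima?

E separates as a function of p plus a function of q, so ∇E=0 decouples.
∂E/∂p = 12p(p + 2)(p + 3) = 0 at p ∈ {-3, -2, 0}; ∂E/∂q = 4q(q - 4)(q - 2) = 0 at q ∈ {0, 2, 4}.
The Hessian is diagonal: diag(E_pp, E_qq). Second derivatives: E_pp(-3)=36, E_pp(-2)=-24, E_pp(0)=72; E_qq(0)=32, E_qq(2)=-16, E_qq(4)=32.
Local maxima occur where both diagonal entries negative: (-2, 2). Count: 1.

1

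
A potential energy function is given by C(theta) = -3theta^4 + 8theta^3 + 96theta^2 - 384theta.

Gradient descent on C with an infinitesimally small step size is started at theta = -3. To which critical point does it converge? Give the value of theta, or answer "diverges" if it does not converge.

C'(theta) = -12(theta - 4)(theta - 2)(theta + 4), so C'(-3) = -420.
Gradient descent moves in the -C' direction, i.e. theta is increasing.
The nearest critical point in that direction is theta = 2, where C'' = 144 > 0 (a local minimum). The iterate converges there.

2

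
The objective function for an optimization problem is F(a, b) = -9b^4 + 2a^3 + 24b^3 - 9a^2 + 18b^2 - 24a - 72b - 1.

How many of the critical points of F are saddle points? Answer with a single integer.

F separates as a function of a plus a function of b, so ∇F=0 decouples.
∂F/∂a = 6(a - 4)(a + 1) = 0 at a ∈ {-1, 4}; ∂F/∂b = -36(b - 2)(b - 1)(b + 1) = 0 at b ∈ {-1, 1, 2}.
The Hessian is diagonal: diag(F_aa, F_bb). Second derivatives: F_aa(-1)=-30, F_aa(4)=30; F_bb(-1)=-216, F_bb(1)=72, F_bb(2)=-108.
Saddle points occur where the two diagonal entries have opposite signs: (-1, 1), (4, -1), (4, 2). Count: 3.

3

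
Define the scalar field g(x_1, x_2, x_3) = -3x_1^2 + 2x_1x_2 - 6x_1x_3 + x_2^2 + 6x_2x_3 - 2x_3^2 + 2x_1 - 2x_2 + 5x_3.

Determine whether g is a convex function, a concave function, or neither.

g is quadratic, so its Hessian is the constant matrix H = [[-6, 2, -6], [2, 2, 6], [-6, 6, -4]].
Leading principal minors: -6, -16, 64.
Neither pattern holds ⇒ H is indefinite ⇒ neither convex nor concave.

neither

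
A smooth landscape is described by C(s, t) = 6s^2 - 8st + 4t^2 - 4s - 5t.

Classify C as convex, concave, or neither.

C is quadratic, so its Hessian is the constant matrix H = [[12, -8], [-8, 8]].
det(H) = 32, tr(H) = 20.
det(H) > 0 and tr(H) > 0, so H is positive definite everywhere: convex.

convex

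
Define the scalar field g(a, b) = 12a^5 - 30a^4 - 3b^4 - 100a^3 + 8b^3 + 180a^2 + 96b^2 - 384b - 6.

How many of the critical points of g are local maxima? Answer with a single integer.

4

g separates as a function of a plus a function of b, so ∇g=0 decouples.
∂g/∂a = 60a(a - 3)(a - 1)(a + 2) = 0 at a ∈ {-2, 0, 1, 3}; ∂g/∂b = -12(b - 4)(b - 2)(b + 4) = 0 at b ∈ {-4, 2, 4}.
The Hessian is diagonal: diag(g_aa, g_bb). Second derivatives: g_aa(-2)=-1800, g_aa(0)=360, g_aa(1)=-360, g_aa(3)=1800; g_bb(-4)=-576, g_bb(2)=144, g_bb(4)=-192.
Local maxima occur where both diagonal entries negative: (-2, -4), (-2, 4), (1, -4), (1, 4). Count: 4.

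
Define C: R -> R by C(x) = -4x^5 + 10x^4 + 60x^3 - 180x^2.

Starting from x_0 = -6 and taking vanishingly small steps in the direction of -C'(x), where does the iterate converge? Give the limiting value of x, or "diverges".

-3

C'(x) = -20x(x - 3)(x - 2)(x + 3), so C'(-6) = -25920.
Gradient descent moves in the -C' direction, i.e. x is increasing.
The nearest critical point in that direction is x = -3, where C'' = 1800 > 0 (a local minimum). The iterate converges there.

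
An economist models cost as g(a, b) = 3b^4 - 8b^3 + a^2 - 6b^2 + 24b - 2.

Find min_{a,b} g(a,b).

g(a,b) separates as P(a) + Q(b) − 2, so its minimum is min P + min Q − 2.
P'(a) = 2a vanishes at a ∈ {0}; Q'(b) = 12(b - 2)(b - 1)(b + 1) vanishes at b ∈ {-1, 1, 2}.
Local minima of P (where P''>0): P(0)=0. Local minima of Q: Q(-1)=-19, Q(2)=8.
So the global minimum of g is P(0) + Q(-1) − 2 = 0 − 19 − 2 = -21, attained at (0, -1).

-21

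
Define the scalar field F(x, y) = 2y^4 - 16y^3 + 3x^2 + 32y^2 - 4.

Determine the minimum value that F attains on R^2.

F(x,y) separates as P(x) + Q(y) − 4, so its minimum is min P + min Q − 4.
P'(x) = 6x vanishes at x ∈ {0}; Q'(y) = 8y(y - 4)(y - 2) vanishes at y ∈ {0, 2, 4}.
Local minima of P (where P''>0): P(0)=0. Local minima of Q: Q(0)=0, Q(4)=0.
So the global minimum of F is P(0) + Q(0) − 4 = 0 + 0 − 4 = -4, attained at (0, 0).

-4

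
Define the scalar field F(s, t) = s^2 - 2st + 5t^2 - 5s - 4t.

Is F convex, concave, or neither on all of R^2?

convex

F is quadratic, so its Hessian is the constant matrix H = [[2, -2], [-2, 10]].
det(H) = 16, tr(H) = 12.
det(H) > 0 and tr(H) > 0, so H is positive definite everywhere: convex.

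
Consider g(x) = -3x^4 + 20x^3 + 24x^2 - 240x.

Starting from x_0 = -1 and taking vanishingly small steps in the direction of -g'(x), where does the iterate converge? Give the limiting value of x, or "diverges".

g'(x) = -12(x - 5)(x - 2)(x + 2), so g'(-1) = -216.
Gradient descent moves in the -g' direction, i.e. x is increasing.
The nearest critical point in that direction is x = 2, where g'' = 144 > 0 (a local minimum). The iterate converges there.

2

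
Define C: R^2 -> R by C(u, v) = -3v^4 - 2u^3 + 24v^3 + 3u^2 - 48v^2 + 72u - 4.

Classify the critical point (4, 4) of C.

local maximum

The mixed partial ∂²C/∂u∂v is 0, so the Hessian at any point is diag(C_uu, C_vv) = diag(6(-2u + 1), 12(-3v^2 + 12v - 8)).
At (4, 4): H = diag(-42, -96).
Both eigenvalues are negative, so H is negative definite: a local maximum.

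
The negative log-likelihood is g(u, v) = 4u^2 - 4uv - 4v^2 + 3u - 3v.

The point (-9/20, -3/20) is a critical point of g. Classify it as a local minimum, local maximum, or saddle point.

saddle point

The Hessian of g is constant: H = [[8, -4], [-4, -8]].
det(H) = 8·(-8) − (-4)² = -80.
Since det(H) < 0, H is indefinite and the critical point is a saddle point.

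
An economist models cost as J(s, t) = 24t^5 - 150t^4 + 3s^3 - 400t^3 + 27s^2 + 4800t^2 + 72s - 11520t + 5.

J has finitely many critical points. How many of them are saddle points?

J separates as a function of s plus a function of t, so ∇J=0 decouples.
∂J/∂s = 9(s + 2)(s + 4) = 0 at s ∈ {-4, -2}; ∂J/∂t = 120(t - 4)(t - 3)(t - 2)(t + 4) = 0 at t ∈ {-4, 2, 3, 4}.
The Hessian is diagonal: diag(J_ss, J_tt). Second derivatives: J_ss(-4)=-18, J_ss(-2)=18; J_tt(-4)=-40320, J_tt(2)=1440, J_tt(3)=-840, J_tt(4)=1920.
Saddle points occur where the two diagonal entries have opposite signs: (-4, 2), (-4, 4), (-2, -4), (-2, 3). Count: 4.

4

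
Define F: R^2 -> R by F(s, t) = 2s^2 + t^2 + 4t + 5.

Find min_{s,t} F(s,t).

F(s,t) separates as P(s) + Q(t) + 5, so its minimum is min P + min Q + 5.
P'(s) = 4s vanishes at s ∈ {0}; Q'(t) = 2(t + 2) vanishes at t ∈ {-2}.
Local minima of P (where P''>0): P(0)=0. Local minima of Q: Q(-2)=-4.
So the global minimum of F is P(0) + Q(-2) + 5 = 0 − 4 + 5 = 1, attained at (0, -2).

1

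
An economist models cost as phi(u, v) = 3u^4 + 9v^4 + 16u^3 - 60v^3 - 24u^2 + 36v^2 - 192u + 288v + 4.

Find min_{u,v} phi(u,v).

-483

phi(u,v) separates as P(u) + Q(v) + 4, so its minimum is min P + min Q + 4.
P'(u) = 12(u - 2)(u + 2)(u + 4) vanishes at u ∈ {-4, -2, 2}; Q'(v) = 36(v - 4)(v - 2)(v + 1) vanishes at v ∈ {-1, 2, 4}.
Local minima of P (where P''>0): P(-4)=128, P(2)=-304. Local minima of Q: Q(-1)=-183, Q(4)=192.
So the global minimum of phi is P(2) + Q(-1) + 4 = -304 − 183 + 4 = -483, attained at (2, -1).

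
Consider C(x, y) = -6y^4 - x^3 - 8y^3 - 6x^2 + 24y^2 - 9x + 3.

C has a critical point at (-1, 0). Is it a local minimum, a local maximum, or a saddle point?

saddle point

The mixed partial ∂²C/∂x∂y is 0, so the Hessian at any point is diag(C_xx, C_yy) = diag(-6(x + 2), 24(-3y^2 - 2y + 2)).
At (-1, 0): H = diag(-6, 48).
The eigenvalues have opposite signs, so H is indefinite: a saddle point.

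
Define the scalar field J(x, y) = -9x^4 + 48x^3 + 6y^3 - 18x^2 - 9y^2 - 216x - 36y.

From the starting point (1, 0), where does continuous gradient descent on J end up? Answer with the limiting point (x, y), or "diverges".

(2, 2)

J is separable, so gradient descent decouples: x follows -∂J/∂x, y follows -∂J/∂y.
∂J/∂x = -36(x - 3)(x - 2)(x + 1); at x=1 this is -144, so x increases.
∂J/∂y = 18(y - 2)(y + 1); at y=0 this is -36, so y increases.
x converges to its nearest critical value 2 (a local min of the x-part); y converges to 2. The iterate converges to (2, 2).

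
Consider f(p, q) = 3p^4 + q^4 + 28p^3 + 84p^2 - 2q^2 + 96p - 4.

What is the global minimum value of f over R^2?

-69

f(p,q) separates as A(p) + B(q) − 4, so its minimum is min A + min B − 4.
A'(p) = 12(p + 1)(p + 2)(p + 4) vanishes at p ∈ {-4, -2, -1}; B'(q) = 4q(q - 1)(q + 1) vanishes at q ∈ {-1, 0, 1}.
Local minima of A (where A''>0): A(-4)=-64, A(-1)=-37. Local minima of B: B(-1)=-1, B(1)=-1.
So the global minimum of f is A(-4) + B(-1) − 4 = -64 − 1 − 4 = -69, attained at (-4, -1).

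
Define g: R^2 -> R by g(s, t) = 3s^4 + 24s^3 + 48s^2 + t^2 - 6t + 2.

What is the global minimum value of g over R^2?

-7

g(s,t) separates as P(s) + Q(t) + 2, so its minimum is min P + min Q + 2.
P'(s) = 12s(s + 2)(s + 4) vanishes at s ∈ {-4, -2, 0}; Q'(t) = 2(t - 3) vanishes at t ∈ {3}.
Local minima of P (where P''>0): P(-4)=0, P(0)=0. Local minima of Q: Q(3)=-9.
So the global minimum of g is P(-4) + Q(3) + 2 = 0 − 9 + 2 = -7, attained at (-4, 3).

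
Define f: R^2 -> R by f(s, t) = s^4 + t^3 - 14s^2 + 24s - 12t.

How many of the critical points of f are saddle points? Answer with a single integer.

f separates as a function of s plus a function of t, so ∇f=0 decouples.
∂f/∂s = 4(s - 2)(s - 1)(s + 3) = 0 at s ∈ {-3, 1, 2}; ∂f/∂t = 3(t - 2)(t + 2) = 0 at t ∈ {-2, 2}.
The Hessian is diagonal: diag(f_ss, f_tt). Second derivatives: f_ss(-3)=80, f_ss(1)=-16, f_ss(2)=20; f_tt(-2)=-12, f_tt(2)=12.
Saddle points occur where the two diagonal entries have opposite signs: (-3, -2), (1, 2), (2, -2). Count: 3.

3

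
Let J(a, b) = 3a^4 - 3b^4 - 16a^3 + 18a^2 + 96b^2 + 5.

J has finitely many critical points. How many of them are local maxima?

J separates as a function of a plus a function of b, so ∇J=0 decouples.
∂J/∂a = 12a(a - 3)(a - 1) = 0 at a ∈ {0, 1, 3}; ∂J/∂b = -12b(b - 4)(b + 4) = 0 at b ∈ {-4, 0, 4}.
The Hessian is diagonal: diag(J_aa, J_bb). Second derivatives: J_aa(0)=36, J_aa(1)=-24, J_aa(3)=72; J_bb(-4)=-384, J_bb(0)=192, J_bb(4)=-384.
Local maxima occur where both diagonal entries negative: (1, -4), (1, 4). Count: 2.

2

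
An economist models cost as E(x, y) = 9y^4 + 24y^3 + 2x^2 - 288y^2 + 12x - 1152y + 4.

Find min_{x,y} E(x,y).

-5390

E(x,y) separates as P(x) + Q(y) + 4, so its minimum is min P + min Q + 4.
P'(x) = 4x + 12 vanishes at x ∈ {-3}; Q'(y) = 36(y - 4)(y + 2)(y + 4) vanishes at y ∈ {-4, -2, 4}.
Local minima of P (where P''>0): P(-3)=-18. Local minima of Q: Q(-4)=768, Q(4)=-5376.
So the global minimum of E is P(-3) + Q(4) + 4 = -18 − 5376 + 4 = -5390, attained at (-3, 4).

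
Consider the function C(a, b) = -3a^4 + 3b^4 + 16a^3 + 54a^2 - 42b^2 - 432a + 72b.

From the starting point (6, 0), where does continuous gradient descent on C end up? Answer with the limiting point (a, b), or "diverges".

diverges

C is separable, so gradient descent decouples: a follows -∂C/∂a, b follows -∂C/∂b.
∂C/∂a = -12(a - 4)(a - 3)(a + 3); at a=6 this is -648, so a increases.
∂C/∂b = 12(b - 2)(b - 1)(b + 3); at b=0 this is 72, so b decreases.
The a-coordinate has no critical point in that direction and runs off to infinity.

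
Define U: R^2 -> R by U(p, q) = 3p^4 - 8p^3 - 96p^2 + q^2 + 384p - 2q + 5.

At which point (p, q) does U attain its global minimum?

U(p,q) separates as A(p) + B(q) + 5, so its minimum is min A + min B + 5.
A'(p) = 12(p - 4)(p - 2)(p + 4) vanishes at p ∈ {-4, 2, 4}; B'(q) = 2q - 2 vanishes at q ∈ {1}.
Local minima of A (where A''>0): A(-4)=-1792, A(4)=256. Local minima of B: B(1)=-1.
So the global minimum of U is A(-4) + B(1) + 5 = -1792 − 1 + 5 = -1788, attained at (-4, 1).

(-4, 1)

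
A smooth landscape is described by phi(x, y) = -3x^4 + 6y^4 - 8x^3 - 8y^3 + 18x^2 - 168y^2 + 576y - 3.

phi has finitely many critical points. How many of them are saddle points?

5

phi separates as a function of x plus a function of y, so ∇phi=0 decouples.
∂phi/∂x = -12x(x - 1)(x + 3) = 0 at x ∈ {-3, 0, 1}; ∂phi/∂y = 24(y - 3)(y - 2)(y + 4) = 0 at y ∈ {-4, 2, 3}.
The Hessian is diagonal: diag(phi_xx, phi_yy). Second derivatives: phi_xx(-3)=-144, phi_xx(0)=36, phi_xx(1)=-48; phi_yy(-4)=1008, phi_yy(2)=-144, phi_yy(3)=168.
Saddle points occur where the two diagonal entries have opposite signs: (-3, -4), (-3, 3), (0, 2), (1, -4), (1, 3). Count: 5.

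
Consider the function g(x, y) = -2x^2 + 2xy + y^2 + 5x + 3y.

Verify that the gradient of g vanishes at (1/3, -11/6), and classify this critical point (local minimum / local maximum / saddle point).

∇g = (-4x + 2y + 5, 2x + 2y + 3); substituting (1/3, -11/6) gives ∇g = (0, 0), so (1/3, -11/6) is indeed a critical point.
The Hessian of g is constant: H = [[-4, 2], [2, 2]].
det(H) = (-4)·2 − 2² = -12.
Since det(H) < 0, H is indefinite and the critical point is a saddle point.

saddle point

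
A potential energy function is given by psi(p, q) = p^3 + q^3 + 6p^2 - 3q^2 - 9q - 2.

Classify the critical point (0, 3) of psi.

local minimum

The mixed partial ∂²psi/∂p∂q is 0, so the Hessian at any point is diag(psi_pp, psi_qq) = diag(6(p + 2), 6(q - 1)).
At (0, 3): H = diag(12, 12).
Both eigenvalues are positive, so H is positive definite: a local minimum.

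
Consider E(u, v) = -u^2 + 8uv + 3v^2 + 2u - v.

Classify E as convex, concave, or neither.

neither

E is quadratic, so its Hessian is the constant matrix H = [[-2, 8], [8, 6]].
det(H) = -76, tr(H) = 4.
det(H) < 0, so H is indefinite: neither convex nor concave.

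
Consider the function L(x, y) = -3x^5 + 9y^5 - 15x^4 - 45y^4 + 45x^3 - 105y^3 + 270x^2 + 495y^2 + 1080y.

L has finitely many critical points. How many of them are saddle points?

L separates as a function of x plus a function of y, so ∇L=0 decouples.
∂L/∂x = -15x(x - 3)(x + 3)(x + 4) = 0 at x ∈ {-4, -3, 0, 3}; ∂L/∂y = 45(y - 4)(y - 3)(y + 1)(y + 2) = 0 at y ∈ {-2, -1, 3, 4}.
The Hessian is diagonal: diag(L_xx, L_yy). Second derivatives: L_xx(-4)=420, L_xx(-3)=-270, L_xx(0)=540, L_xx(3)=-1890; L_yy(-2)=-1350, L_yy(-1)=900, L_yy(3)=-900, L_yy(4)=1350.
Saddle points occur where the two diagonal entries have opposite signs: (-4, -2), (-4, 3), (-3, -1), (-3, 4), (0, -2), (0, 3), (3, -1), (3, 4). Count: 8.

8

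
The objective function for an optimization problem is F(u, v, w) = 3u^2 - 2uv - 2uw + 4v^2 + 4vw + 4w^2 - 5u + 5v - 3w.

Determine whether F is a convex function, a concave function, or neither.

F is quadratic, so its Hessian is the constant matrix H = [[6, -2, -2], [-2, 8, 4], [-2, 4, 8]].
Leading principal minors: 6, 44, 256.
All positive ⇒ H ≻ 0 ⇒ convex.

convex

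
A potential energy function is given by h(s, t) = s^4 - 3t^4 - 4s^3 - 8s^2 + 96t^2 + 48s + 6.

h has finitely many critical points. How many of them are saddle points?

h separates as a function of s plus a function of t, so ∇h=0 decouples.
∂h/∂s = 4(s - 3)(s - 2)(s + 2) = 0 at s ∈ {-2, 2, 3}; ∂h/∂t = -12t(t - 4)(t + 4) = 0 at t ∈ {-4, 0, 4}.
The Hessian is diagonal: diag(h_ss, h_tt). Second derivatives: h_ss(-2)=80, h_ss(2)=-16, h_ss(3)=20; h_tt(-4)=-384, h_tt(0)=192, h_tt(4)=-384.
Saddle points occur where the two diagonal entries have opposite signs: (-2, -4), (-2, 4), (2, 0), (3, -4), (3, 4). Count: 5.

5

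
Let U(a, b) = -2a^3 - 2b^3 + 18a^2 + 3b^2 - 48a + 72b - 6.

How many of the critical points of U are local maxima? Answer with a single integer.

1

U separates as a function of a plus a function of b, so ∇U=0 decouples.
∂U/∂a = -6(a - 4)(a - 2) = 0 at a ∈ {2, 4}; ∂U/∂b = -6(b - 4)(b + 3) = 0 at b ∈ {-3, 4}.
The Hessian is diagonal: diag(U_aa, U_bb). Second derivatives: U_aa(2)=12, U_aa(4)=-12; U_bb(-3)=42, U_bb(4)=-42.
Local maxima occur where both diagonal entries negative: (4, 4). Count: 1.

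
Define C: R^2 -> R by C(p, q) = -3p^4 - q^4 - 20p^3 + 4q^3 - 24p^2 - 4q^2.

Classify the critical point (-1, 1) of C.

The mixed partial ∂²C/∂p∂q is 0, so the Hessian at any point is diag(C_pp, C_qq) = diag(-12(3p^2 + 10p + 4), 4(-3q^2 + 6q - 2)).
At (-1, 1): H = diag(36, 4).
Both eigenvalues are positive, so H is positive definite: a local minimum.

local minimum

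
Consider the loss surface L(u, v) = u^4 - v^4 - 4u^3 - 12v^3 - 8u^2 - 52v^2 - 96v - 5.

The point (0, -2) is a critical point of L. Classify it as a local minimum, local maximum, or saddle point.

local maximum

The mixed partial ∂²L/∂u∂v is 0, so the Hessian at any point is diag(L_uu, L_vv) = diag(4(3u^2 - 6u - 4), -4(3v^2 + 18v + 26)).
At (0, -2): H = diag(-16, -8).
Both eigenvalues are negative, so H is negative definite: a local maximum.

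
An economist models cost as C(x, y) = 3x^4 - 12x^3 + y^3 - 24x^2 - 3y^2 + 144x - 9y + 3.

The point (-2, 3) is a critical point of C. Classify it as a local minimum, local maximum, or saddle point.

The mixed partial ∂²C/∂x∂y is 0, so the Hessian at any point is diag(C_xx, C_yy) = diag(12(3x^2 - 6x - 4), 6(y - 1)).
At (-2, 3): H = diag(240, 12).
Both eigenvalues are positive, so H is positive definite: a local minimum.

local minimum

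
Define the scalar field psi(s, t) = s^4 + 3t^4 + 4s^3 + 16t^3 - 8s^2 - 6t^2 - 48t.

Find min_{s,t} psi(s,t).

psi(s,t) separates as P(s) + Q(t), so its minimum is min P + min Q.
P'(s) = 4s(s - 1)(s + 4) vanishes at s ∈ {-4, 0, 1}; Q'(t) = 12(t - 1)(t + 1)(t + 4) vanishes at t ∈ {-4, -1, 1}.
Local minima of P (where P''>0): P(-4)=-128, P(1)=-3. Local minima of Q: Q(-4)=-160, Q(1)=-35.
So the global minimum of psi is P(-4) + Q(-4) = -128 − 160 = -288, attained at (-4, -4).

-288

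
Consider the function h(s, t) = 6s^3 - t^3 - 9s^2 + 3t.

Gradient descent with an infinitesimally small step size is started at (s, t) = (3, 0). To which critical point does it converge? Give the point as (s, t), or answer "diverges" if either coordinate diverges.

h is separable, so gradient descent decouples: s follows -∂h/∂s, t follows -∂h/∂t.
∂h/∂s = 18s(s - 1); at s=3 this is 108, so s decreases.
∂h/∂t = -3(t - 1)(t + 1); at t=0 this is 3, so t decreases.
s converges to its nearest critical value 1 (a local min of the s-part); t converges to -1. The iterate converges to (1, -1).

(1, -1)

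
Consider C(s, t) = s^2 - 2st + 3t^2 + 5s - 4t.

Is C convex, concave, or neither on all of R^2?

C is quadratic, so its Hessian is the constant matrix H = [[2, -2], [-2, 6]].
det(H) = 8, tr(H) = 8.
det(H) > 0 and tr(H) > 0, so H is positive definite everywhere: convex.

convex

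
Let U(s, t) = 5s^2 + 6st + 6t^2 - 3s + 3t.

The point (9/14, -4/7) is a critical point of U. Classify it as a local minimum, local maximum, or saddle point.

The Hessian of U is constant: H = [[10, 6], [6, 12]].
det(H) = 10·12 − 6² = 84.
det(H) > 0 and tr(H) = 22 > 0, so H is positive definite and the point is a local minimum.

local minimum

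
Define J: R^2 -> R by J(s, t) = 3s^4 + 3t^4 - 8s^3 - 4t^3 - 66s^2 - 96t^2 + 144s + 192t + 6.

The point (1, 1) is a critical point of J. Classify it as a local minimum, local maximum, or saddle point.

local maximum

The mixed partial ∂²J/∂s∂t is 0, so the Hessian at any point is diag(J_ss, J_tt) = diag(12(3s^2 - 4s - 11), 12(3t^2 - 2t - 16)).
At (1, 1): H = diag(-144, -180).
Both eigenvalues are negative, so H is negative definite: a local maximum.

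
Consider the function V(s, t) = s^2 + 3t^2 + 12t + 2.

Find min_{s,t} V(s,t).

-10

V(s,t) separates as P(s) + Q(t) + 2, so its minimum is min P + min Q + 2.
P'(s) = 2s vanishes at s ∈ {0}; Q'(t) = 6(t + 2) vanishes at t ∈ {-2}.
Local minima of P (where P''>0): P(0)=0. Local minima of Q: Q(-2)=-12.
So the global minimum of V is P(0) + Q(-2) + 2 = 0 − 12 + 2 = -10, attained at (0, -2).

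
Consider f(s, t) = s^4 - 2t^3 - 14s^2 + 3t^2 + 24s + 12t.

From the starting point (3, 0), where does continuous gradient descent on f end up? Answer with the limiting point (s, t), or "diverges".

f is separable, so gradient descent decouples: s follows -∂f/∂s, t follows -∂f/∂t.
∂f/∂s = 4(s - 2)(s - 1)(s + 3); at s=3 this is 48, so s decreases.
∂f/∂t = -6(t - 2)(t + 1); at t=0 this is 12, so t decreases.
s converges to its nearest critical value 2 (a local min of the s-part); t converges to -1. The iterate converges to (2, -1).

(2, -1)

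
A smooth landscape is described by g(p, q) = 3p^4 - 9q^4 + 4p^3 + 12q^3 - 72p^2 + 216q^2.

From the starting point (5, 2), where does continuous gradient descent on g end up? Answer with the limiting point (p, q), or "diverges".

(3, 0)

g is separable, so gradient descent decouples: p follows -∂g/∂p, q follows -∂g/∂q.
∂g/∂p = 12p(p - 3)(p + 4); at p=5 this is 1080, so p decreases.
∂g/∂q = -36q(q - 4)(q + 3); at q=2 this is 720, so q decreases.
p converges to its nearest critical value 3 (a local min of the p-part); q converges to 0. The iterate converges to (3, 0).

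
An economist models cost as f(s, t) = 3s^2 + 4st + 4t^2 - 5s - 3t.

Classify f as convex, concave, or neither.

f is quadratic, so its Hessian is the constant matrix H = [[6, 4], [4, 8]].
det(H) = 32, tr(H) = 14.
det(H) > 0 and tr(H) > 0, so H is positive definite everywhere: convex.

convex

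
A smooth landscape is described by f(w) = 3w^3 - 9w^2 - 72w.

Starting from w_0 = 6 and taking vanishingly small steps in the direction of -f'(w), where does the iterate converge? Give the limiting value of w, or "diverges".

f'(w) = 9(w - 4)(w + 2), so f'(6) = 144.
Gradient descent moves in the -f' direction, i.e. w is decreasing.
The nearest critical point in that direction is w = 4, where f'' = 54 > 0 (a local minimum). The iterate converges there.

4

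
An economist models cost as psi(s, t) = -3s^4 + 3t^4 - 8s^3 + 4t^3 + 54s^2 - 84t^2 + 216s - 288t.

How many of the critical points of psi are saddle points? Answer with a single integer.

5

psi separates as a function of s plus a function of t, so ∇psi=0 decouples.
∂psi/∂s = -12(s - 3)(s + 2)(s + 3) = 0 at s ∈ {-3, -2, 3}; ∂psi/∂t = 12(t - 4)(t + 2)(t + 3) = 0 at t ∈ {-3, -2, 4}.
The Hessian is diagonal: diag(psi_ss, psi_tt). Second derivatives: psi_ss(-3)=-72, psi_ss(-2)=60, psi_ss(3)=-360; psi_tt(-3)=84, psi_tt(-2)=-72, psi_tt(4)=504.
Saddle points occur where the two diagonal entries have opposite signs: (-3, -3), (-3, 4), (-2, -2), (3, -3), (3, 4). Count: 5.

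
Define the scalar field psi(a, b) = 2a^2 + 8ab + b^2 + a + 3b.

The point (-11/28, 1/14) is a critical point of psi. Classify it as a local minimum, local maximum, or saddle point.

saddle point

The Hessian of psi is constant: H = [[4, 8], [8, 2]].
det(H) = 4·2 − 8² = -56.
Since det(H) < 0, H is indefinite and the critical point is a saddle point.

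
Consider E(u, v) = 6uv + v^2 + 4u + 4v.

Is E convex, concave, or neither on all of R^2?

E is quadratic, so its Hessian is the constant matrix H = [[0, 6], [6, 2]].
det(H) = -36, tr(H) = 2.
det(H) < 0, so H is indefinite: neither convex nor concave.

neither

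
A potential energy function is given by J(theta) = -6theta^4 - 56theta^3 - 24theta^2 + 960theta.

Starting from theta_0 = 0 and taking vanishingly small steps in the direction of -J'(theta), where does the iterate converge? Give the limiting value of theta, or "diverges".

-4

J'(theta) = -24(theta - 2)(theta + 4)(theta + 5), so J'(0) = 960.
Gradient descent moves in the -J' direction, i.e. theta is decreasing.
The nearest critical point in that direction is theta = -4, where J'' = 144 > 0 (a local minimum). The iterate converges there.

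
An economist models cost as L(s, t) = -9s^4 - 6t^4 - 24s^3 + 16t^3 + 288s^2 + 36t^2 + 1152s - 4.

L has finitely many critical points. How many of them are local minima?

1

L separates as a function of s plus a function of t, so ∇L=0 decouples.
∂L/∂s = -36(s - 4)(s + 2)(s + 4) = 0 at s ∈ {-4, -2, 4}; ∂L/∂t = -24t(t - 3)(t + 1) = 0 at t ∈ {-1, 0, 3}.
The Hessian is diagonal: diag(L_ss, L_tt). Second derivatives: L_ss(-4)=-576, L_ss(-2)=432, L_ss(4)=-1728; L_tt(-1)=-96, L_tt(0)=72, L_tt(3)=-288.
Local minima occur where both diagonal entries positive: (-2, 0). Count: 1.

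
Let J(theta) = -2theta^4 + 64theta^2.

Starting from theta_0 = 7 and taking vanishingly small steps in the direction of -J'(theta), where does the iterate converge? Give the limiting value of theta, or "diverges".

diverges

J'(theta) = -8theta(theta - 4)(theta + 4), so J'(7) = -1848.
Gradient descent moves in the -J' direction, i.e. theta is increasing.
There is no critical point above theta=7, and J' keeps the same sign, so the iterate runs off to +∞.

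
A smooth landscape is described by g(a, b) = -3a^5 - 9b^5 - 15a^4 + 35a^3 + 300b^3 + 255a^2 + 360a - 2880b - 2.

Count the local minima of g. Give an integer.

g separates as a function of a plus a function of b, so ∇g=0 decouples.
∂g/∂a = -15(a - 3)(a + 1)(a + 2)(a + 4) = 0 at a ∈ {-4, -2, -1, 3}; ∂g/∂b = -45(b - 4)(b - 2)(b + 2)(b + 4) = 0 at b ∈ {-4, -2, 2, 4}.
The Hessian is diagonal: diag(g_aa, g_bb). Second derivatives: g_aa(-4)=630, g_aa(-2)=-150, g_aa(-1)=180, g_aa(3)=-2100; g_bb(-4)=4320, g_bb(-2)=-2160, g_bb(2)=2160, g_bb(4)=-4320.
Local minima occur where both diagonal entries positive: (-4, -4), (-4, 2), (-1, -4), (-1, 2). Count: 4.

4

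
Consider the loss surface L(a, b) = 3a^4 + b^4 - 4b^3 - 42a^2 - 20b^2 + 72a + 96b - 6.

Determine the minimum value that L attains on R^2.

-636

L(a,b) separates as P(a) + Q(b) − 6, so its minimum is min P + min Q − 6.
P'(a) = 12(a - 2)(a - 1)(a + 3) vanishes at a ∈ {-3, 1, 2}; Q'(b) = 4(b - 4)(b - 2)(b + 3) vanishes at b ∈ {-3, 2, 4}.
Local minima of P (where P''>0): P(-3)=-351, P(2)=24. Local minima of Q: Q(-3)=-279, Q(4)=64.
So the global minimum of L is P(-3) + Q(-3) − 6 = -351 − 279 − 6 = -636, attained at (-3, -3).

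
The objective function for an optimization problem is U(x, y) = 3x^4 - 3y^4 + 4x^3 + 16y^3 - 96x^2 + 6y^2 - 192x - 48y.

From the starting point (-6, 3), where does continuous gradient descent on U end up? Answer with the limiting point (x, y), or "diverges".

(-4, 1)

U is separable, so gradient descent decouples: x follows -∂U/∂x, y follows -∂U/∂y.
∂U/∂x = 12(x - 4)(x + 1)(x + 4); at x=-6 this is -1200, so x increases.
∂U/∂y = -12(y - 4)(y - 1)(y + 1); at y=3 this is 96, so y decreases.
x converges to its nearest critical value -4 (a local min of the x-part); y converges to 1. The iterate converges to (-4, 1).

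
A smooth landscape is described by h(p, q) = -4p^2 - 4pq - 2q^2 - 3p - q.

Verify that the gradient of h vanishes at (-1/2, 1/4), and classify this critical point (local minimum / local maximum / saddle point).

local maximum

∇h = (-8p - 4q - 3, -4p - 4q - 1); substituting (-1/2, 1/4) gives ∇h = (0, 0), so (-1/2, 1/4) is indeed a critical point.
The Hessian of h is constant: H = [[-8, -4], [-4, -4]].
det(H) = (-8)·(-4) − (-4)² = 16.
det(H) > 0 and tr(H) = -12 < 0, so H is negative definite and the point is a local maximum.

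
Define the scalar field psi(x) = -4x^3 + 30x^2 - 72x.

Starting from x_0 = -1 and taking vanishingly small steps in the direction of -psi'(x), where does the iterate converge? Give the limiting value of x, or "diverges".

psi'(x) = -12(x - 3)(x - 2), so psi'(-1) = -144.
Gradient descent moves in the -psi' direction, i.e. x is increasing.
The nearest critical point in that direction is x = 2, where psi'' = 12 > 0 (a local minimum). The iterate converges there.

2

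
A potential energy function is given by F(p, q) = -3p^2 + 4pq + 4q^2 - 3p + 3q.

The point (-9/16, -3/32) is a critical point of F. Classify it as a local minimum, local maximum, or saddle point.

The Hessian of F is constant: H = [[-6, 4], [4, 8]].
det(H) = (-6)·8 − 4² = -64.
Since det(H) < 0, H is indefinite and the critical point is a saddle point.

saddle point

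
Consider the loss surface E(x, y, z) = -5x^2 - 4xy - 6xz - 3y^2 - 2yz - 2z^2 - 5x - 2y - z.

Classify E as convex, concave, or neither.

E is quadratic, so its Hessian is the constant matrix H = [[-10, -4, -6], [-4, -6, -2], [-6, -2, -4]].
Leading principal minors: -10, 44, -16.
Signs alternate −, +, − ⇒ H ≺ 0 ⇒ concave.

concave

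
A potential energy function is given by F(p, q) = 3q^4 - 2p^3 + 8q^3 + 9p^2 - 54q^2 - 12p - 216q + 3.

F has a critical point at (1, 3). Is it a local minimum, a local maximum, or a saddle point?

The mixed partial ∂²F/∂p∂q is 0, so the Hessian at any point is diag(F_pp, F_qq) = diag(6(-2p + 3), 12(3q^2 + 4q - 9)).
At (1, 3): H = diag(6, 360).
Both eigenvalues are positive, so H is positive definite: a local minimum.

local minimum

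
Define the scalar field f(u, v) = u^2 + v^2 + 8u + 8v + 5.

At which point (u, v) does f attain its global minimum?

f(u,v) separates as P(u) + Q(v) + 5, so its minimum is min P + min Q + 5.
P'(u) = 2u + 8 vanishes at u ∈ {-4}; Q'(v) = 2v + 8 vanishes at v ∈ {-4}.
Local minima of P (where P''>0): P(-4)=-16. Local minima of Q: Q(-4)=-16.
So the global minimum of f is P(-4) + Q(-4) + 5 = -16 − 16 + 5 = -27, attained at (-4, -4).

(-4, -4)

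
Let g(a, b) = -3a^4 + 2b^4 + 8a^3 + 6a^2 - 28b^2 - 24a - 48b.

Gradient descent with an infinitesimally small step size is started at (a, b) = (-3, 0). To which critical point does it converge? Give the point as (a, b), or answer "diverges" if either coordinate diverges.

diverges

g is separable, so gradient descent decouples: a follows -∂g/∂a, b follows -∂g/∂b.
∂g/∂a = -12(a - 2)(a - 1)(a + 1); at a=-3 this is 480, so a decreases.
∂g/∂b = 8(b - 3)(b + 1)(b + 2); at b=0 this is -48, so b increases.
The a-coordinate has no critical point in that direction and runs off to infinity.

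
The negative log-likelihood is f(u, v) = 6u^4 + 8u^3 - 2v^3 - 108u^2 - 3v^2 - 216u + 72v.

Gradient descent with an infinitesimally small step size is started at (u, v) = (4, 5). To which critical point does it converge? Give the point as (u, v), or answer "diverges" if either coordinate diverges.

diverges

f is separable, so gradient descent decouples: u follows -∂f/∂u, v follows -∂f/∂v.
∂f/∂u = 24(u - 3)(u + 1)(u + 3); at u=4 this is 840, so u decreases.
∂f/∂v = -6(v - 3)(v + 4); at v=5 this is -108, so v increases.
The v-coordinate has no critical point in that direction and runs off to infinity.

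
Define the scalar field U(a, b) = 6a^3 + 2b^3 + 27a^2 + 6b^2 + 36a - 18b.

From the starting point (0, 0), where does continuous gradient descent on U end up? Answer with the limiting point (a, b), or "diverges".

U is separable, so gradient descent decouples: a follows -∂U/∂a, b follows -∂U/∂b.
∂U/∂a = 18(a + 1)(a + 2); at a=0 this is 36, so a decreases.
∂U/∂b = 6(b - 1)(b + 3); at b=0 this is -18, so b increases.
a converges to its nearest critical value -1 (a local min of the a-part); b converges to 1. The iterate converges to (-1, 1).

(-1, 1)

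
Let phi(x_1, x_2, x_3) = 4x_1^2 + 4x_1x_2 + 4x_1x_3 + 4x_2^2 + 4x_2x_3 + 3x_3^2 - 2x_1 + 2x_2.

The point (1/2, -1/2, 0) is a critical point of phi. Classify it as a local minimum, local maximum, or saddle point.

The Hessian is constant: H = [[8, 4, 4], [4, 8, 4], [4, 4, 6]].
Leading principal minors: Δ₁ = 8, Δ₂ = 48, Δ₃ = 160.
All leading minors are positive, so H is positive definite: a local minimum.

local minimum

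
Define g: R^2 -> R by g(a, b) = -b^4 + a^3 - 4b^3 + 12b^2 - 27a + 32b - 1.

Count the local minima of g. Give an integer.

g separates as a function of a plus a function of b, so ∇g=0 decouples.
∂g/∂a = 3(a - 3)(a + 3) = 0 at a ∈ {-3, 3}; ∂g/∂b = -4(b - 2)(b + 1)(b + 4) = 0 at b ∈ {-4, -1, 2}.
The Hessian is diagonal: diag(g_aa, g_bb). Second derivatives: g_aa(-3)=-18, g_aa(3)=18; g_bb(-4)=-72, g_bb(-1)=36, g_bb(2)=-72.
Local minima occur where both diagonal entries positive: (3, -1). Count: 1.

1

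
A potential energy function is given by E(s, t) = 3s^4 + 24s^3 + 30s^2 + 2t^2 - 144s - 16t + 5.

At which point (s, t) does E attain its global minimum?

E(s,t) separates as P(s) + Q(t) + 5, so its minimum is min P + min Q + 5.
P'(s) = 12(s - 1)(s + 3)(s + 4) vanishes at s ∈ {-4, -3, 1}; Q'(t) = 4(t - 4) vanishes at t ∈ {4}.
Local minima of P (where P''>0): P(-4)=288, P(1)=-87. Local minima of Q: Q(4)=-32.
So the global minimum of E is P(1) + Q(4) + 5 = -87 − 32 + 5 = -114, attained at (1, 4).

(1, 4)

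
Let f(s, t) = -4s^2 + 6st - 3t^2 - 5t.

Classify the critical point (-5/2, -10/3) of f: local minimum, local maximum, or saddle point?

The Hessian of f is constant: H = [[-8, 6], [6, -6]].
det(H) = (-8)·(-6) − 6² = 12.
det(H) > 0 and tr(H) = -14 < 0, so H is negative definite and the point is a local maximum.

local maximum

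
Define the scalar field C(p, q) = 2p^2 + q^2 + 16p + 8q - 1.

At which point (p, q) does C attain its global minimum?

C(p,q) separates as A(p) + B(q) − 1, so its minimum is min A + min B − 1.
A'(p) = 4p + 16 vanishes at p ∈ {-4}; B'(q) = 2q + 8 vanishes at q ∈ {-4}.
Local minima of A (where A''>0): A(-4)=-32. Local minima of B: B(-4)=-16.
So the global minimum of C is A(-4) + B(-4) − 1 = -32 − 16 − 1 = -49, attained at (-4, -4).

(-4, -4)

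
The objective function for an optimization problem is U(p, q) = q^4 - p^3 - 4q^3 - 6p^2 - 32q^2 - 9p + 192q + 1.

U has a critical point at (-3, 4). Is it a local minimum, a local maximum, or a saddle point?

local minimum

The mixed partial ∂²U/∂p∂q is 0, so the Hessian at any point is diag(U_pp, U_qq) = diag(-6(p + 2), 4(3q^2 - 6q - 16)).
At (-3, 4): H = diag(6, 32).
Both eigenvalues are positive, so H is positive definite: a local minimum.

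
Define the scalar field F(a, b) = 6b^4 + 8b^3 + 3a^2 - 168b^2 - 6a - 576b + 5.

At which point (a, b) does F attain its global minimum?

(1, 4)

F(a,b) separates as P(a) + Q(b) + 5, so its minimum is min P + min Q + 5.
P'(a) = 6a - 6 vanishes at a ∈ {1}; Q'(b) = 24(b - 4)(b + 2)(b + 3) vanishes at b ∈ {-3, -2, 4}.
Local minima of P (where P''>0): P(1)=-3. Local minima of Q: Q(-3)=486, Q(4)=-2944.
So the global minimum of F is P(1) + Q(4) + 5 = -3 − 2944 + 5 = -2942, attained at (1, 4).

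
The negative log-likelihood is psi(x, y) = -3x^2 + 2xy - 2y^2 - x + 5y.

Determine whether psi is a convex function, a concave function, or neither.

concave

psi is quadratic, so its Hessian is the constant matrix H = [[-6, 2], [2, -4]].
det(H) = 20, tr(H) = -10.
det(H) > 0 and tr(H) < 0, so H is negative definite everywhere: concave.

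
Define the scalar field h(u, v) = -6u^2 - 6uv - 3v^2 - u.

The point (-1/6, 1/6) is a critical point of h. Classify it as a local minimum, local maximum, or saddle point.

local maximum

The Hessian of h is constant: H = [[-12, -6], [-6, -6]].
det(H) = (-12)·(-6) − (-6)² = 36.
det(H) > 0 and tr(H) = -18 < 0, so H is negative definite and the point is a local maximum.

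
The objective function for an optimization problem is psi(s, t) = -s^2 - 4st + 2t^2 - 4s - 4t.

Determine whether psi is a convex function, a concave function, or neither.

neither

psi is quadratic, so its Hessian is the constant matrix H = [[-2, -4], [-4, 4]].
det(H) = -24, tr(H) = 2.
det(H) < 0, so H is indefinite: neither convex nor concave.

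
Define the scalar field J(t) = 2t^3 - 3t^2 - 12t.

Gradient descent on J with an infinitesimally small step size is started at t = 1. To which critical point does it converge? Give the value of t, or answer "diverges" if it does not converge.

J'(t) = 6(t - 2)(t + 1), so J'(1) = -12.
Gradient descent moves in the -J' direction, i.e. t is increasing.
The nearest critical point in that direction is t = 2, where J'' = 18 > 0 (a local minimum). The iterate converges there.

2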